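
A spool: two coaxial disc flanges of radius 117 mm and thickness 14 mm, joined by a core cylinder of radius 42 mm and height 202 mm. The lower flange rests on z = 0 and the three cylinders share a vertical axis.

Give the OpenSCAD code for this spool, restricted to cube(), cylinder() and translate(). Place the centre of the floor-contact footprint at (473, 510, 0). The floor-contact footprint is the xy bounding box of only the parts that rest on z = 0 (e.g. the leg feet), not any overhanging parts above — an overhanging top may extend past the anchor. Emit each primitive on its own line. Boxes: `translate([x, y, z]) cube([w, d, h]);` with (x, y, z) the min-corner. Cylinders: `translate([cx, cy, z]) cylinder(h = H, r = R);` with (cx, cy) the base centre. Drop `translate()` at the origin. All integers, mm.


translate([473, 510, 0]) cylinder(h = 14, r = 117);
translate([473, 510, 14]) cylinder(h = 202, r = 42);
translate([473, 510, 216]) cylinder(h = 14, r = 117);


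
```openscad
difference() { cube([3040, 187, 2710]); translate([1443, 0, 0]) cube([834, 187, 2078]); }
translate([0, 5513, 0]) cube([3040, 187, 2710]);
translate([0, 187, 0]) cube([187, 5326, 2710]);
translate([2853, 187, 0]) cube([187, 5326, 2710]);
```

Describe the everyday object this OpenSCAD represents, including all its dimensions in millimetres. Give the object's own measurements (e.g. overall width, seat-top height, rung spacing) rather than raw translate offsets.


A single room: four walls, each 2710 mm tall and 187 mm thick, enclosing an outside footprint 3040×5700 mm (x × y), no floor or roof. The front and back walls (−y and +y sides) run the full x-width; the side walls fit between their inner faces. A door opening 834 mm wide and 2078 mm tall is cut through the front wall from the floor up, its −x edge 1443 mm from the wall's −x end.


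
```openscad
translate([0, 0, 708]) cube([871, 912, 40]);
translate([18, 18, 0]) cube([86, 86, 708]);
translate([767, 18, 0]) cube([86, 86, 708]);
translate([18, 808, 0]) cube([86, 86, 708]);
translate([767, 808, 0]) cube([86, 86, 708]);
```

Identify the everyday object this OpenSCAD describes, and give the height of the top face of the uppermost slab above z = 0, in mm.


A table. The table height is 748 mm.

A 871×912×40 slab sits at z = 708 on four 86 mm square posts — a table. The top surface is at 708 + 40 = 748 mm.


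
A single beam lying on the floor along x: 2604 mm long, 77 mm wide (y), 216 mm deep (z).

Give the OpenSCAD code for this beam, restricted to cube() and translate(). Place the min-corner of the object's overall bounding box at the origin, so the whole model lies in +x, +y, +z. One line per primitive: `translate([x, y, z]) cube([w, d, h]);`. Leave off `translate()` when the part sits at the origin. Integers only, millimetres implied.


cube([2604, 77, 216]);


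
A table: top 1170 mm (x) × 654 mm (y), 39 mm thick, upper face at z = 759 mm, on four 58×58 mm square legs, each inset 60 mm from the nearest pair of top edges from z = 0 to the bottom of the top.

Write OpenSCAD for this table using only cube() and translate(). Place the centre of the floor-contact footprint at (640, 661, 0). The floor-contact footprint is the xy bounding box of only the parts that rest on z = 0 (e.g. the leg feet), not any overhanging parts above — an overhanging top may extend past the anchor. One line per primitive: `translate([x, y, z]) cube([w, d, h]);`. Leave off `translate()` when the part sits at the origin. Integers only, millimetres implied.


// leg_h = 759 - 39 = 720
translate([55, 334, 720]) cube([1170, 654, 39]);
translate([115, 394, 0]) cube([58, 58, 720]);
translate([1107, 394, 0]) cube([58, 58, 720]);
translate([115, 870, 0]) cube([58, 58, 720]);
translate([1107, 870, 0]) cube([58, 58, 720]);


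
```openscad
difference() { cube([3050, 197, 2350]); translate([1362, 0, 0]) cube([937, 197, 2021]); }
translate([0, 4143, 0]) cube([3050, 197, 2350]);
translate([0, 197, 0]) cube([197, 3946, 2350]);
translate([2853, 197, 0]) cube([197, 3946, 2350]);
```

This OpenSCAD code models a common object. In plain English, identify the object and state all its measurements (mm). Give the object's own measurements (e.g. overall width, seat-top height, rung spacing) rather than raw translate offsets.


A single room: four walls, each 2350 mm tall and 197 mm thick, enclosing an outside footprint 3050×4340 mm (x × y), no floor or roof. The front and back walls (−y and +y sides) run the full x-width; the side walls fit between their inner faces. A door opening 937 mm wide and 2021 mm tall is cut through the front wall from the floor up, its −x edge 1362 mm from the wall's −x end.


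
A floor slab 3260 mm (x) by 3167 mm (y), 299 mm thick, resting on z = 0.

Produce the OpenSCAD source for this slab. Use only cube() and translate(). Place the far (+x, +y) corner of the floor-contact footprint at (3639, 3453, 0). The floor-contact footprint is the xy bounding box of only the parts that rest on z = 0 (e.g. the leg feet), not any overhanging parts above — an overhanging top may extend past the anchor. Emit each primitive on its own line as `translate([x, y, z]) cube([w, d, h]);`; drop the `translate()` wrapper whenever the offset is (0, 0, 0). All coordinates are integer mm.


translate([379, 286, 0]) cube([3260, 3167, 299]);


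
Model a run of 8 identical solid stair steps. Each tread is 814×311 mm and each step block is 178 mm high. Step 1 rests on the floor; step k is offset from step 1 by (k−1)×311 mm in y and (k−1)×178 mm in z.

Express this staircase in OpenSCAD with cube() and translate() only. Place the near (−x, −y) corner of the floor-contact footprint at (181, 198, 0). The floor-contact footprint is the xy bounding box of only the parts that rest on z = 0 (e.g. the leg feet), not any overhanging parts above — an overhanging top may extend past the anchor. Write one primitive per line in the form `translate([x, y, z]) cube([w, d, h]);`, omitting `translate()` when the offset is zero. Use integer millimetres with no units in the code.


translate([181, 198, 0]) cube([814, 311, 178]);
translate([181, 509, 178]) cube([814, 311, 178]);
translate([181, 820, 356]) cube([814, 311, 178]);
translate([181, 1131, 534]) cube([814, 311, 178]);
translate([181, 1442, 712]) cube([814, 311, 178]);
translate([181, 1753, 890]) cube([814, 311, 178]);
translate([181, 2064, 1068]) cube([814, 311, 178]);
translate([181, 2375, 1246]) cube([814, 311, 178]);


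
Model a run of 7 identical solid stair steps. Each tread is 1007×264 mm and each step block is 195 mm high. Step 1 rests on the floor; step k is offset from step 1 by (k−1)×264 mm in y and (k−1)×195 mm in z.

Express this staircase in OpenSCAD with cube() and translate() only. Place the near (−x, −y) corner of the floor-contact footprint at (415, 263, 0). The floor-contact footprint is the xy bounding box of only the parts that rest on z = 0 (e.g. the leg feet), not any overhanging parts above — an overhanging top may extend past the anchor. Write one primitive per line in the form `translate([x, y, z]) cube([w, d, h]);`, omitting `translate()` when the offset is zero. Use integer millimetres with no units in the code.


translate([415, 263, 0]) cube([1007, 264, 195]);
translate([415, 527, 195]) cube([1007, 264, 195]);
translate([415, 791, 390]) cube([1007, 264, 195]);
translate([415, 1055, 585]) cube([1007, 264, 195]);
translate([415, 1319, 780]) cube([1007, 264, 195]);
translate([415, 1583, 975]) cube([1007, 264, 195]);
translate([415, 1847, 1170]) cube([1007, 264, 195]);


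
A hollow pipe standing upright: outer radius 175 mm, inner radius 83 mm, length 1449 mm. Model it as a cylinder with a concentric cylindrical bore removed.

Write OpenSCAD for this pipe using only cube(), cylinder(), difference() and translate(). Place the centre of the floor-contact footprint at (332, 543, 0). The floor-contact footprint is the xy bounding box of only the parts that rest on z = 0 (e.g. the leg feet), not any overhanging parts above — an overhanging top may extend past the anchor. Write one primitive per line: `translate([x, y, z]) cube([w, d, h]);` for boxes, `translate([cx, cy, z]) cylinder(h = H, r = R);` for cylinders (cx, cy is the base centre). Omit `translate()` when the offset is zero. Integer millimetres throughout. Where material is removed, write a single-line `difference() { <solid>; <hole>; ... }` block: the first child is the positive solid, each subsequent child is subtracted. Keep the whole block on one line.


difference() { translate([332, 543, 0]) cylinder(h = 1449, r = 175); translate([332, 543, 0]) cylinder(h = 1449, r = 83); }


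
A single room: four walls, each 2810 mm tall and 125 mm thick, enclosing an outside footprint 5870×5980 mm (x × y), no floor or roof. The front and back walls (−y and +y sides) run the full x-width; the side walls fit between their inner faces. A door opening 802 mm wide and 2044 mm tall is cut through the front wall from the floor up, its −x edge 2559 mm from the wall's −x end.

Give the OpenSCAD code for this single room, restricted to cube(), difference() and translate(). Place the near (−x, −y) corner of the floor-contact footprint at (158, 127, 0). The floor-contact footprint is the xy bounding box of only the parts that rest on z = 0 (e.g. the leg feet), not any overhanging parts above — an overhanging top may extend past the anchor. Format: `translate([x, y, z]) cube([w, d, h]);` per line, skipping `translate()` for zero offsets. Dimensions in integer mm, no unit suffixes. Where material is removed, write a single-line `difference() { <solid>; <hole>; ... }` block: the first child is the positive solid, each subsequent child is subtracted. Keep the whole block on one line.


difference() { translate([158, 127, 0]) cube([5870, 125, 2810]); translate([2717, 127, 0]) cube([802, 125, 2044]); }
translate([158, 5982, 0]) cube([5870, 125, 2810]);
translate([158, 252, 0]) cube([125, 5730, 2810]);
translate([5903, 252, 0]) cube([125, 5730, 2810]);


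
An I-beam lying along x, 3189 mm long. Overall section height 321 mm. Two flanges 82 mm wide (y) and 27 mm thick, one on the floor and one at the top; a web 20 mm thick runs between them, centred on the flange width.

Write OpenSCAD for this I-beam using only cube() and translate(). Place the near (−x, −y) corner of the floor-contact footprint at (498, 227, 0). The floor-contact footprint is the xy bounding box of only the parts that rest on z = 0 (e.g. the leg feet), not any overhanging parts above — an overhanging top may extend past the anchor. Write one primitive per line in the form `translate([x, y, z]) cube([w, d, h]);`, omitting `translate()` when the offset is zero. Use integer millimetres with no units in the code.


translate([498, 227, 0]) cube([3189, 82, 27]);
translate([498, 258, 27]) cube([3189, 20, 267]);
translate([498, 227, 294]) cube([3189, 82, 27]);


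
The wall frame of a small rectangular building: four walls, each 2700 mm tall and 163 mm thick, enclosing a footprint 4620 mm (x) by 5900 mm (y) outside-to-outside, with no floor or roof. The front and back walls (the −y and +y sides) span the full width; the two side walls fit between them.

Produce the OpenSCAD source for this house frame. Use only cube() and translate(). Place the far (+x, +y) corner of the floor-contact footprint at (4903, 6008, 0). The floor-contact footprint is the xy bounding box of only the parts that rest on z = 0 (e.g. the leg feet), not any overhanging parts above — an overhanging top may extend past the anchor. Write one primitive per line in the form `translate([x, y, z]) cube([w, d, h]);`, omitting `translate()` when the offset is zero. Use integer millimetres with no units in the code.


translate([283, 108, 0]) cube([4620, 163, 2700]);
translate([283, 5845, 0]) cube([4620, 163, 2700]);
translate([283, 271, 0]) cube([163, 5574, 2700]);
translate([4740, 271, 0]) cube([163, 5574, 2700]);


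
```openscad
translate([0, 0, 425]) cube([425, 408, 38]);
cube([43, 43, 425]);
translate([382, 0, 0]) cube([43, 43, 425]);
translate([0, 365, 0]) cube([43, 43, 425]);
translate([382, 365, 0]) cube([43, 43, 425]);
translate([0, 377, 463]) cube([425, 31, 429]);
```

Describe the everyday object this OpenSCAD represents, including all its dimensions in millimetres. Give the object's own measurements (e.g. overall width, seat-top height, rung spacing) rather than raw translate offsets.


A chair. The seat is a 425×408×38 mm slab with its top at z = 463 mm, on four 43×43 mm corner legs (flush with the seat edges, standing on z = 0). A flat backrest 31 mm thick, 429 mm tall, spans the full seat width and rises from the seat top along its +y edge, rear face flush with the rear of the seat.


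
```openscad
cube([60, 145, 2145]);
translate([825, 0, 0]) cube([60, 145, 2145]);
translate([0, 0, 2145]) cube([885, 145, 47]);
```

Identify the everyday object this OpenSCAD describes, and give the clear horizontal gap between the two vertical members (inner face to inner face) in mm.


A door frame. The clear opening width is 765 mm.

Two 2145 mm tall posts with a header on top — a door frame. The left jamb is 60 mm wide at x = 0; the right jamb starts at x = 825. The clear opening is 825 − 60 = 765 mm.


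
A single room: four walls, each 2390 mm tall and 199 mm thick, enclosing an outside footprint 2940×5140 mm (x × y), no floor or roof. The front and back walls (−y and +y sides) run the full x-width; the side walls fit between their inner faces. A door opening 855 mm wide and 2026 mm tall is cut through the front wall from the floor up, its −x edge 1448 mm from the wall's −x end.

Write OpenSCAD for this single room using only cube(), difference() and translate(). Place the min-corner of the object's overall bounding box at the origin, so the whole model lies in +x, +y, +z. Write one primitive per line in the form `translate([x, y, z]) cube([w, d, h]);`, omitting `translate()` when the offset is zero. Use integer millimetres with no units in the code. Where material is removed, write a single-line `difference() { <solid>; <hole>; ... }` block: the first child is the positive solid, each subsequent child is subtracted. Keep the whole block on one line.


difference() { cube([2940, 199, 2390]); translate([1448, 0, 0]) cube([855, 199, 2026]); }
translate([0, 4941, 0]) cube([2940, 199, 2390]);
translate([0, 199, 0]) cube([199, 4742, 2390]);
translate([2741, 199, 0]) cube([199, 4742, 2390]);


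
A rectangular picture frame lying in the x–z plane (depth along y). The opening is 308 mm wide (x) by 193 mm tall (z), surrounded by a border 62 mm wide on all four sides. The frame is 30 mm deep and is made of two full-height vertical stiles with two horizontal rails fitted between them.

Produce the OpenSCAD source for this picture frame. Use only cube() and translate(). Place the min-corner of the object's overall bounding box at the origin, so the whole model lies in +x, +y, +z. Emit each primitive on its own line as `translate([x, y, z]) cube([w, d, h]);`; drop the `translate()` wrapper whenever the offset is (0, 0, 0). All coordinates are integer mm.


cube([62, 30, 317]);
translate([370, 0, 0]) cube([62, 30, 317]);
translate([62, 0, 0]) cube([308, 30, 62]);
translate([62, 0, 255]) cube([308, 30, 62]);


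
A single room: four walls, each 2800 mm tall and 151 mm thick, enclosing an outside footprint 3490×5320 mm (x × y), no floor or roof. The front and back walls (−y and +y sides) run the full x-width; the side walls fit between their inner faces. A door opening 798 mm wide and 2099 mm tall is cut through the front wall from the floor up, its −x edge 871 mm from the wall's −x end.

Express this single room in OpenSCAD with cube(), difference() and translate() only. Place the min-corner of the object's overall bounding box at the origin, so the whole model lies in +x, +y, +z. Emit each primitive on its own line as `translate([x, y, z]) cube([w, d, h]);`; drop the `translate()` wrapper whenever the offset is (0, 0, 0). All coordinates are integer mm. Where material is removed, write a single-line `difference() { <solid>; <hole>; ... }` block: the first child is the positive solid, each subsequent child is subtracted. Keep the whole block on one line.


difference() { cube([3490, 151, 2800]); translate([871, 0, 0]) cube([798, 151, 2099]); }
translate([0, 5169, 0]) cube([3490, 151, 2800]);
translate([0, 151, 0]) cube([151, 5018, 2800]);
translate([3339, 151, 0]) cube([151, 5018, 2800]);


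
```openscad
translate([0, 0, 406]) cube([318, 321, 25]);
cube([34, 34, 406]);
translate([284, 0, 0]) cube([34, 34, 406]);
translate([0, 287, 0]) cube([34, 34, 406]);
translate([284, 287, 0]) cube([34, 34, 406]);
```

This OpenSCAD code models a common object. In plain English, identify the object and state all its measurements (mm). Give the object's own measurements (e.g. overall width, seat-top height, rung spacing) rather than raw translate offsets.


A simple wooden stool: a rectangular seat 318 mm (x) by 321 mm (y), 25 mm thick, top face at z = 431 mm, on four square legs, each 34×34 mm in cross-section. The legs rest on z = 0, each flush with a corner of the seat.


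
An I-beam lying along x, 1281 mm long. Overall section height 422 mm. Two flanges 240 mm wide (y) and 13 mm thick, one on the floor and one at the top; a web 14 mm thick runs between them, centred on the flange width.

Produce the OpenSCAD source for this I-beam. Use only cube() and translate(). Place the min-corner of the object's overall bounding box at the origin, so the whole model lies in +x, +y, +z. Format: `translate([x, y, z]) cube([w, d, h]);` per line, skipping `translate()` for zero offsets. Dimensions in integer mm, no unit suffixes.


cube([1281, 240, 13]);
translate([0, 113, 13]) cube([1281, 14, 396]);
translate([0, 0, 409]) cube([1281, 240, 13]);


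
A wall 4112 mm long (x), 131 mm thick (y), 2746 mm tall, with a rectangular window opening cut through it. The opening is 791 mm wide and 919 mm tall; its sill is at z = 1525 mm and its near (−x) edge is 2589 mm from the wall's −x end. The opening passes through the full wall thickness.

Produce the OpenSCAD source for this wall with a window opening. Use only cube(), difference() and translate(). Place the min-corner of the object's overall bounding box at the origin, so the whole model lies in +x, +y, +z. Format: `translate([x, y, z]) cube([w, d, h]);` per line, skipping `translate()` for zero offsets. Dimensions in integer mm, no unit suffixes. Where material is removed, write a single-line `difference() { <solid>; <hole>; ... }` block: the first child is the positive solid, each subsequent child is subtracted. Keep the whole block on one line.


difference() { cube([4112, 131, 2746]); translate([2589, 0, 1525]) cube([791, 131, 919]); }


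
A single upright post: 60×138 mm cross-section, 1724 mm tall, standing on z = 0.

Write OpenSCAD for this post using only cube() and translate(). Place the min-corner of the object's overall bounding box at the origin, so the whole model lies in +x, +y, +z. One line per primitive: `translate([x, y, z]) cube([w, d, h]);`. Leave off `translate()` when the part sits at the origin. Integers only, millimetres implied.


cube([60, 138, 1724]);


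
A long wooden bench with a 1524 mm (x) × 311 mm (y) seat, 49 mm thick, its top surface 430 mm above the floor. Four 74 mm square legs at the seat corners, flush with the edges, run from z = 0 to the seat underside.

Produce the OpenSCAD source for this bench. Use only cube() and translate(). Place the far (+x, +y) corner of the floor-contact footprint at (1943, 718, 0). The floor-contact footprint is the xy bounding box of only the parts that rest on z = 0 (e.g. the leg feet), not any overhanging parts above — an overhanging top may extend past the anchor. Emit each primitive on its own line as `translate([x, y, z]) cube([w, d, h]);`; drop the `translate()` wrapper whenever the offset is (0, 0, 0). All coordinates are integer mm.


translate([419, 407, 381]) cube([1524, 311, 49]);
translate([419, 407, 0]) cube([74, 74, 381]);
translate([419, 644, 0]) cube([74, 74, 381]);
translate([1869, 407, 0]) cube([74, 74, 381]);
translate([1869, 644, 0]) cube([74, 74, 381]);


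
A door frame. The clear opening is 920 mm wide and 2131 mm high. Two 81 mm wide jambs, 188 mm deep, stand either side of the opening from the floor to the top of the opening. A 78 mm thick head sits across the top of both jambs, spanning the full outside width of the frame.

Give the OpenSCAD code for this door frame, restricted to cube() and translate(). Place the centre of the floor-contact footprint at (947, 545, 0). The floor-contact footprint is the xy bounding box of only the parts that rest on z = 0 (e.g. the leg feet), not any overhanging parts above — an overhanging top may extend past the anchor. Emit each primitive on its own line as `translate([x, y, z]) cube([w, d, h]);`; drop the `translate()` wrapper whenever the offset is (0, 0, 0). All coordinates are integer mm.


translate([406, 451, 0]) cube([81, 188, 2131]);
translate([1407, 451, 0]) cube([81, 188, 2131]);
translate([406, 451, 2131]) cube([1082, 188, 78]);


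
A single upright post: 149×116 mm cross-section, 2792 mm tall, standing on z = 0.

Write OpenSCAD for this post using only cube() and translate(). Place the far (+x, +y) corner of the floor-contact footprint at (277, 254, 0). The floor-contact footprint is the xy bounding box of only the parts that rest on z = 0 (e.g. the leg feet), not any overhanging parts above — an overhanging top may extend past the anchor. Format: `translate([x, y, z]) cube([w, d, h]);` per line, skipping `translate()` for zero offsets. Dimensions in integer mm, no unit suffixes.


translate([128, 138, 0]) cube([149, 116, 2792]);


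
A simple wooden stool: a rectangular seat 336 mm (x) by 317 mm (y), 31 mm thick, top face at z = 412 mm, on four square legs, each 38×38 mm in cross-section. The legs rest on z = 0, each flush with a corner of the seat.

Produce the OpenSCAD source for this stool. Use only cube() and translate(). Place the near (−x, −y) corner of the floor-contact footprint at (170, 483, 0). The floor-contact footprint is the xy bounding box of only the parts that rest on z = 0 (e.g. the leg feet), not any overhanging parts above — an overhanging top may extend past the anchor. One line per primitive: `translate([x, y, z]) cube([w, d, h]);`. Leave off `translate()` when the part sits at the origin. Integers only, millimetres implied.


translate([170, 483, 381]) cube([336, 317, 31]);
translate([170, 483, 0]) cube([38, 38, 381]);
translate([468, 483, 0]) cube([38, 38, 381]);
translate([170, 762, 0]) cube([38, 38, 381]);
translate([468, 762, 0]) cube([38, 38, 381]);


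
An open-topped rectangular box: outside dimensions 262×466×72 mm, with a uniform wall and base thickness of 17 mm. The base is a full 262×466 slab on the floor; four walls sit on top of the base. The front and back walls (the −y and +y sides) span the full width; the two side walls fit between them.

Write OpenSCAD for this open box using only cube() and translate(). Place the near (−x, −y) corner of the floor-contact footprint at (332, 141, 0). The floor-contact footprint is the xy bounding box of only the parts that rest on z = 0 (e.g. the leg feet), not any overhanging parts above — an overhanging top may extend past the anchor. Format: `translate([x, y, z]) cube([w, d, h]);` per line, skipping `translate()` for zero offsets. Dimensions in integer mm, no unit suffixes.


translate([332, 141, 0]) cube([262, 466, 17]);
translate([332, 141, 17]) cube([262, 17, 55]);
translate([332, 590, 17]) cube([262, 17, 55]);
translate([332, 158, 17]) cube([17, 432, 55]);
translate([577, 158, 17]) cube([17, 432, 55]);


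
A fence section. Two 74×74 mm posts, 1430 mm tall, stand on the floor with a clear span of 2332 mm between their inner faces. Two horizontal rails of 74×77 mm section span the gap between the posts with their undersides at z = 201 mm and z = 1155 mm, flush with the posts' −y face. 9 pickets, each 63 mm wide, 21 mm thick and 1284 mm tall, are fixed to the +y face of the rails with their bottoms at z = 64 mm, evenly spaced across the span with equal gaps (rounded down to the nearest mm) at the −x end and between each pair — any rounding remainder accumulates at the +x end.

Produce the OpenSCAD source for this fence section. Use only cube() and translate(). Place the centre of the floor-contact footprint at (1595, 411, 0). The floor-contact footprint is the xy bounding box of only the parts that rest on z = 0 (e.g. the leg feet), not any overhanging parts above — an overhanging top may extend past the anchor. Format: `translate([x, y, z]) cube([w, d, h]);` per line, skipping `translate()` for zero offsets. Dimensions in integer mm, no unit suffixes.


translate([355, 374, 0]) cube([74, 74, 1430]);
translate([2761, 374, 0]) cube([74, 74, 1430]);
translate([429, 374, 201]) cube([2332, 74, 77]);
translate([429, 374, 1155]) cube([2332, 74, 77]);
translate([605, 448, 64]) cube([63, 21, 1284]);
translate([844, 448, 64]) cube([63, 21, 1284]);
translate([1083, 448, 64]) cube([63, 21, 1284]);
translate([1322, 448, 64]) cube([63, 21, 1284]);
translate([1561, 448, 64]) cube([63, 21, 1284]);
translate([1800, 448, 64]) cube([63, 21, 1284]);
translate([2039, 448, 64]) cube([63, 21, 1284]);
translate([2278, 448, 64]) cube([63, 21, 1284]);
translate([2517, 448, 64]) cube([63, 21, 1284]);


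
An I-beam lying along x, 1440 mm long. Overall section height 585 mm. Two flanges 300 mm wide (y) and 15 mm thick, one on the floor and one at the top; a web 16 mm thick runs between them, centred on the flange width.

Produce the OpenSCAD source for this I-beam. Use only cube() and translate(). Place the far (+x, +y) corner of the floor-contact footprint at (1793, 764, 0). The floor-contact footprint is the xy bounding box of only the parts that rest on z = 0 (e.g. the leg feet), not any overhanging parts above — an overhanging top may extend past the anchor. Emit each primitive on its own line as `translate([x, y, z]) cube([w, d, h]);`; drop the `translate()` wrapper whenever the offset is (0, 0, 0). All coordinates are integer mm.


translate([353, 464, 0]) cube([1440, 300, 15]);
translate([353, 606, 15]) cube([1440, 16, 555]);
translate([353, 464, 570]) cube([1440, 300, 15]);


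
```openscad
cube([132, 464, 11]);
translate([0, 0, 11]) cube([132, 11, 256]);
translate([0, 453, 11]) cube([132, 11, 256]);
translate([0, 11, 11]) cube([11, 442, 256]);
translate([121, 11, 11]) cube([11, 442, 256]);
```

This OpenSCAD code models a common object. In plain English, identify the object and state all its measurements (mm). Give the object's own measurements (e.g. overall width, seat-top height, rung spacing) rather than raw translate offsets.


An open-topped rectangular box: outside dimensions 132×464×267 mm, with a uniform wall and base thickness of 11 mm. The base is a full 132×464 slab on the floor; four walls sit on top of the base. The front and back walls (the −y and +y sides) span the full width; the two side walls fit between them.


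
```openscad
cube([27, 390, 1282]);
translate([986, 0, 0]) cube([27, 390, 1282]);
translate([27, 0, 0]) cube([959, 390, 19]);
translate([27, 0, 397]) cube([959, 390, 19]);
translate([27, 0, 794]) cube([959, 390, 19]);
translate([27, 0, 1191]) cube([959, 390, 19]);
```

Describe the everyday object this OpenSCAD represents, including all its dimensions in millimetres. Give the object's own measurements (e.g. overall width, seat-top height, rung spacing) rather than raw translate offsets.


An open bookshelf. Two side panels, each 27 mm thick, 390 mm deep and 1282 mm tall, stand 1013 mm apart (outside-to-outside). Between them sit 4 shelves, each 19 mm thick and 390 mm deep, spanning the full gap between the sides. The bottom shelf rests on the floor (its underside at z = 0) and the clear gap between one shelf's top and the next shelf's underside is 378 mm.


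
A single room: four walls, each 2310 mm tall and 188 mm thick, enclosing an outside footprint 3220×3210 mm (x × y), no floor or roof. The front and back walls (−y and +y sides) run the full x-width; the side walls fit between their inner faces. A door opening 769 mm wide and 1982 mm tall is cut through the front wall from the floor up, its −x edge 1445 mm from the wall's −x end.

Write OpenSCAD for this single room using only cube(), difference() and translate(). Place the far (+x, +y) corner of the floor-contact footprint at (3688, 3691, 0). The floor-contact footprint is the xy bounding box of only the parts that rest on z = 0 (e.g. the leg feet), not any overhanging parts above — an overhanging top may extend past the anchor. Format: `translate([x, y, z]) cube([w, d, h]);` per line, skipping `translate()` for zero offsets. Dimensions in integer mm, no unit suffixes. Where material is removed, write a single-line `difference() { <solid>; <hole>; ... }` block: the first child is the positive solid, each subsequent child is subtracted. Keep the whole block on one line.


difference() { translate([468, 481, 0]) cube([3220, 188, 2310]); translate([1913, 481, 0]) cube([769, 188, 1982]); }
translate([468, 3503, 0]) cube([3220, 188, 2310]);
translate([468, 669, 0]) cube([188, 2834, 2310]);
translate([3500, 669, 0]) cube([188, 2834, 2310]);


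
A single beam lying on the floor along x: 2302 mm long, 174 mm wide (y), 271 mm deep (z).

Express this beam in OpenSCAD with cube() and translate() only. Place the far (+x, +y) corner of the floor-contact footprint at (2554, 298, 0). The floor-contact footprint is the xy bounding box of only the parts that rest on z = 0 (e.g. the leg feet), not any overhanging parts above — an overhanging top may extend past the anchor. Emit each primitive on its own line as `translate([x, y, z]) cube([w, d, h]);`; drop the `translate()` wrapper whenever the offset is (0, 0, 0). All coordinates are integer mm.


translate([252, 124, 0]) cube([2302, 174, 271]);


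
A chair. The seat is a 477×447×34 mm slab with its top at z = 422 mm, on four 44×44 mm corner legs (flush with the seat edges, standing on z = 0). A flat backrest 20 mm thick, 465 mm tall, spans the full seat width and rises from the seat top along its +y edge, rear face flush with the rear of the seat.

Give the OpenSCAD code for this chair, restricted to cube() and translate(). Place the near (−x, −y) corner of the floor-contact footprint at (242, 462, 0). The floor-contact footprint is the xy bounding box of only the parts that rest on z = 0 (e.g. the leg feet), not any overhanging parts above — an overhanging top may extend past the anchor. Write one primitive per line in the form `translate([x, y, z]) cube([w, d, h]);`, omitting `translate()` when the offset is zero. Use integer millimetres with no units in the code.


translate([242, 462, 388]) cube([477, 447, 34]);
translate([242, 462, 0]) cube([44, 44, 388]);
translate([675, 462, 0]) cube([44, 44, 388]);
translate([242, 865, 0]) cube([44, 44, 388]);
translate([675, 865, 0]) cube([44, 44, 388]);
translate([242, 889, 422]) cube([477, 20, 465]);


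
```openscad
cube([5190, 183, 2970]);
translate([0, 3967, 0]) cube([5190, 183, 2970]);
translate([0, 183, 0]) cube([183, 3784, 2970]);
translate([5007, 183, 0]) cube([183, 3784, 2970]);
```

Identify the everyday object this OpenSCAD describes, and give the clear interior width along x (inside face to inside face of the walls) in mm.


A house (or room) frame. The interior width is 4824 mm.

Four 2970 mm walls enclosing a rectangle with no floor or roof — a room or house frame. Outside width is 5190 mm and wall thickness is 183 mm, so the interior width is 5190 − 2 × 183 = 4824 mm.


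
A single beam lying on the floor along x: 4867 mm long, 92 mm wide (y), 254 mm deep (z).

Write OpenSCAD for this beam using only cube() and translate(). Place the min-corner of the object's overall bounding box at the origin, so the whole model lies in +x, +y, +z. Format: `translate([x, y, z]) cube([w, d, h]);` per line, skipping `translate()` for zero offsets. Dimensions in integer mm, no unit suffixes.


cube([4867, 92, 254]);


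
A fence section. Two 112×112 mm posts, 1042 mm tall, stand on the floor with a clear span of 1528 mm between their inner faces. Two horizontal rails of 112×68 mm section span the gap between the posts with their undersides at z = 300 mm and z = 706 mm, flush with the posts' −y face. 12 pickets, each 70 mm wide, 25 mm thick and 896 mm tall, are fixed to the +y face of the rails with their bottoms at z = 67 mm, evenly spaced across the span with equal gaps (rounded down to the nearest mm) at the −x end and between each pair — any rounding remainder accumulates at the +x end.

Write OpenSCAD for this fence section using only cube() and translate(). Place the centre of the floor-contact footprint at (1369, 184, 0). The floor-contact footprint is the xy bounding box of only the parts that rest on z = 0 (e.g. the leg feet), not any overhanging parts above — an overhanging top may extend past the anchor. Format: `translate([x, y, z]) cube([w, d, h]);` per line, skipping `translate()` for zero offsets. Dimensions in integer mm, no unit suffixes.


translate([493, 128, 0]) cube([112, 112, 1042]);
translate([2133, 128, 0]) cube([112, 112, 1042]);
translate([605, 128, 300]) cube([1528, 112, 68]);
translate([605, 128, 706]) cube([1528, 112, 68]);
translate([657, 240, 67]) cube([70, 25, 896]);
translate([779, 240, 67]) cube([70, 25, 896]);
translate([901, 240, 67]) cube([70, 25, 896]);
translate([1023, 240, 67]) cube([70, 25, 896]);
translate([1145, 240, 67]) cube([70, 25, 896]);
translate([1267, 240, 67]) cube([70, 25, 896]);
translate([1389, 240, 67]) cube([70, 25, 896]);
translate([1511, 240, 67]) cube([70, 25, 896]);
translate([1633, 240, 67]) cube([70, 25, 896]);
translate([1755, 240, 67]) cube([70, 25, 896]);
translate([1877, 240, 67]) cube([70, 25, 896]);
translate([1999, 240, 67]) cube([70, 25, 896]);


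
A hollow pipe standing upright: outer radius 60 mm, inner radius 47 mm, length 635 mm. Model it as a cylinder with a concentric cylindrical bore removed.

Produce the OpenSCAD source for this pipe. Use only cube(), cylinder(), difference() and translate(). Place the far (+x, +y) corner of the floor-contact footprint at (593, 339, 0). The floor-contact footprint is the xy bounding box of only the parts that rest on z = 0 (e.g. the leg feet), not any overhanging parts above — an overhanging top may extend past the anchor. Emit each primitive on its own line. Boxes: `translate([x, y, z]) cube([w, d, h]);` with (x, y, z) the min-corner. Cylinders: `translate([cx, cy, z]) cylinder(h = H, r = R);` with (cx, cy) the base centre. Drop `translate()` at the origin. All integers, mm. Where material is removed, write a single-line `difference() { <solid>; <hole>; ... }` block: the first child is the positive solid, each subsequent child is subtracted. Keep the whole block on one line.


difference() { translate([533, 279, 0]) cylinder(h = 635, r = 60); translate([533, 279, 0]) cylinder(h = 635, r = 47); }


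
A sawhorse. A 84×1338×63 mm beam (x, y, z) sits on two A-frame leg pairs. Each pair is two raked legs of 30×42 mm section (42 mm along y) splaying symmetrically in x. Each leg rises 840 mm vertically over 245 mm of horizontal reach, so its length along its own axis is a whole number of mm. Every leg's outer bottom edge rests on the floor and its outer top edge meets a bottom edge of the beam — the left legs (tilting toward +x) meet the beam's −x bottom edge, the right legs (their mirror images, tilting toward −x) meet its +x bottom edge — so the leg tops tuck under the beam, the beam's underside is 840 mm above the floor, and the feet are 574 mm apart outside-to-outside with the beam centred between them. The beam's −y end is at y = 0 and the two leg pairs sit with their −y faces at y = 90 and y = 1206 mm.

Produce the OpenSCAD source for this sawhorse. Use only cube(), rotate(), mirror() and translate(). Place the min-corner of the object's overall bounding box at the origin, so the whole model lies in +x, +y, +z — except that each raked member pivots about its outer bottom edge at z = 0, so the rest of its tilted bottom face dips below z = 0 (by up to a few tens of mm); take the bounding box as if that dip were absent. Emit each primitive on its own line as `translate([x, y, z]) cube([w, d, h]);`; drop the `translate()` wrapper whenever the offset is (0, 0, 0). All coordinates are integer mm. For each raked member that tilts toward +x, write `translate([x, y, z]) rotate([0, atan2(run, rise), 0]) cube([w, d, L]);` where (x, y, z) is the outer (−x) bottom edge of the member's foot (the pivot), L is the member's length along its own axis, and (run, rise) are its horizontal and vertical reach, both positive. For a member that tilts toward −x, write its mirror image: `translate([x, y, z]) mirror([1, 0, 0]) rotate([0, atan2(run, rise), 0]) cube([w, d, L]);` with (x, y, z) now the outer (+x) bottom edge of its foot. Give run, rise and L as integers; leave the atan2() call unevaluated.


// leg length = √(245² + 840²) = 875
// right-leg outer foot x = 2·245 + 84 = 574
// beam min-corner = (245, 0, 840)
translate([245, 0, 840]) cube([84, 1338, 63]);
translate([0, 90, 0]) rotate([0, atan2(245, 840), 0]) cube([30, 42, 875]);
translate([574, 90, 0]) mirror([1, 0, 0]) rotate([0, atan2(245, 840), 0]) cube([30, 42, 875]);
translate([0, 1206, 0]) rotate([0, atan2(245, 840), 0]) cube([30, 42, 875]);
translate([574, 1206, 0]) mirror([1, 0, 0]) rotate([0, atan2(245, 840), 0]) cube([30, 42, 875]);


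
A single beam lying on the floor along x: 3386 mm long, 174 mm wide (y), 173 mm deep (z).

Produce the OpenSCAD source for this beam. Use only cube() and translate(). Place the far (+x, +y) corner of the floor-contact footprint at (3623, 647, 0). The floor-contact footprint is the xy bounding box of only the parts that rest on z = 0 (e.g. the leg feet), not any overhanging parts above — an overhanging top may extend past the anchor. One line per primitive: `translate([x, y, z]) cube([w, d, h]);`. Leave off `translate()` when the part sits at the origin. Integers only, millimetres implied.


translate([237, 473, 0]) cube([3386, 174, 173]);


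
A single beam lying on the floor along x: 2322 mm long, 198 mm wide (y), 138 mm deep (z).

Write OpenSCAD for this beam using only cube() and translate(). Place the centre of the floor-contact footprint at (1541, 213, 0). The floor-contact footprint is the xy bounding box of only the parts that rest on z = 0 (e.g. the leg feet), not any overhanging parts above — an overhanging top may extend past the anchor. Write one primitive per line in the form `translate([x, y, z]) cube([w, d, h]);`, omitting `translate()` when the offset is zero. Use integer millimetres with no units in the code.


translate([380, 114, 0]) cube([2322, 198, 138]);


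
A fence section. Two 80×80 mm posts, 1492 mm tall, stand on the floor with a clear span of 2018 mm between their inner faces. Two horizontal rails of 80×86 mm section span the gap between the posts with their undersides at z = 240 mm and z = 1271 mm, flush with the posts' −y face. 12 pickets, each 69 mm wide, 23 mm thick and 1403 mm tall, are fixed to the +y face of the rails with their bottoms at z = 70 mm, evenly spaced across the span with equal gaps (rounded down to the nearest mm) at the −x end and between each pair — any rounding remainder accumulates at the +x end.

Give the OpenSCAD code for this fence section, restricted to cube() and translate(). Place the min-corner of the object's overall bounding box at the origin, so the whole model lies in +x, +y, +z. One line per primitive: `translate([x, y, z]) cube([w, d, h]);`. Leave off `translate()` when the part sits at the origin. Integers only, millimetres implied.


cube([80, 80, 1492]);
translate([2098, 0, 0]) cube([80, 80, 1492]);
translate([80, 0, 240]) cube([2018, 80, 86]);
translate([80, 0, 1271]) cube([2018, 80, 86]);
translate([171, 80, 70]) cube([69, 23, 1403]);
translate([331, 80, 70]) cube([69, 23, 1403]);
translate([491, 80, 70]) cube([69, 23, 1403]);
translate([651, 80, 70]) cube([69, 23, 1403]);
translate([811, 80, 70]) cube([69, 23, 1403]);
translate([971, 80, 70]) cube([69, 23, 1403]);
translate([1131, 80, 70]) cube([69, 23, 1403]);
translate([1291, 80, 70]) cube([69, 23, 1403]);
translate([1451, 80, 70]) cube([69, 23, 1403]);
translate([1611, 80, 70]) cube([69, 23, 1403]);
translate([1771, 80, 70]) cube([69, 23, 1403]);
translate([1931, 80, 70]) cube([69, 23, 1403]);
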